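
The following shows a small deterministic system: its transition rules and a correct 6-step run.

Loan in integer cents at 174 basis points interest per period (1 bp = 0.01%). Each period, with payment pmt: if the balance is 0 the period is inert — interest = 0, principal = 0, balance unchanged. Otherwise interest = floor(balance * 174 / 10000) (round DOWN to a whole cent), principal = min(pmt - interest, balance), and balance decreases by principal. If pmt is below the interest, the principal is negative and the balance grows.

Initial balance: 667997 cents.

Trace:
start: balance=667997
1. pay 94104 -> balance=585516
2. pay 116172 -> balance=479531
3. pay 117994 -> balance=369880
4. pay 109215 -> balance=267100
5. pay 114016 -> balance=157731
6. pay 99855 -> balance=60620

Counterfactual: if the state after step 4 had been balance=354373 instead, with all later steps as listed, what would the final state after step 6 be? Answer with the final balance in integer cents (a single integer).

state after step 4 := balance=354373
5. pay 114016 -> balance=246523
6. pay 99855 -> balance=150957

150957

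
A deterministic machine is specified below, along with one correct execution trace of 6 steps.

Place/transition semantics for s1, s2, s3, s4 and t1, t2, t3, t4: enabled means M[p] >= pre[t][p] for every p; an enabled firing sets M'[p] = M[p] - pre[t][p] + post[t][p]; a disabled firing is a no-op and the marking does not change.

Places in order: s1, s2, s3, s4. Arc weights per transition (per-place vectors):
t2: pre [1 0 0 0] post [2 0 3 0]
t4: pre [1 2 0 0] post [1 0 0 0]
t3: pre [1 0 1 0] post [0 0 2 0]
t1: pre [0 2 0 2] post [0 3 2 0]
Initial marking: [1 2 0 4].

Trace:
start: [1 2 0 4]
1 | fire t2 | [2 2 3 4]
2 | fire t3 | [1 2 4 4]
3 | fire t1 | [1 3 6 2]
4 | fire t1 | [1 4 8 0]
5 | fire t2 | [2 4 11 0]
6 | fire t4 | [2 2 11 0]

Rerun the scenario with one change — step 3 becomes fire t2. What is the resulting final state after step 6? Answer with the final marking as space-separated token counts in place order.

3 1 12 2

(re-executing from step 3 with the substitution; state before step 3: [1 2 4 4])
3 | fire t2 | [2 2 7 4]
4 | fire t1 | [2 3 9 2]
5 | fire t2 | [3 3 12 2]
6 | fire t4 | [3 1 12 2]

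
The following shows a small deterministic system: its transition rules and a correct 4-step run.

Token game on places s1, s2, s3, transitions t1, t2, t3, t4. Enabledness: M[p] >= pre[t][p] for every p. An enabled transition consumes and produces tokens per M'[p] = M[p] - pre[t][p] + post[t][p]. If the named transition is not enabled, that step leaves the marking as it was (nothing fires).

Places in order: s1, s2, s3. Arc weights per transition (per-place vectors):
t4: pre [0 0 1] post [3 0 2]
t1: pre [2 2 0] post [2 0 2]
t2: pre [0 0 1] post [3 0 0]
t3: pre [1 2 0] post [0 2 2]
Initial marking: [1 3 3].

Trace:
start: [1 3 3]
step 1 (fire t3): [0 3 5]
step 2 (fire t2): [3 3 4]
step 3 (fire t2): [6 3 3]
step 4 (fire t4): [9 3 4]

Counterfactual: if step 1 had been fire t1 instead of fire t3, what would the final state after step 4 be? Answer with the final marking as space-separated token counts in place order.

10 3 2

(re-executing from step 1 with the substitution; state before step 1: [1 3 3])
step 1 (fire t1): [1 3 3]
step 2 (fire t2): [4 3 2]
step 3 (fire t2): [7 3 1]
step 4 (fire t4): [10 3 2]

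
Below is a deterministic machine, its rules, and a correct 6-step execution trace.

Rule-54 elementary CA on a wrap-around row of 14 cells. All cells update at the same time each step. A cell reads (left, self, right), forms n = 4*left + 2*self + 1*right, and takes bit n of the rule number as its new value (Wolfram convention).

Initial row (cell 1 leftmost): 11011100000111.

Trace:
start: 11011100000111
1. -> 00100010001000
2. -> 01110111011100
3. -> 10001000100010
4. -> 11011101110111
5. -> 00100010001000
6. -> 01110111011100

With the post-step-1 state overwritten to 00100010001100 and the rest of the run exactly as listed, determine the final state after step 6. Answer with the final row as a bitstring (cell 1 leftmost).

00010100010001

state after step 1 := 00100010001100
2. -> 01110111010010
3. -> 10001000111111
4. -> 01011101000000
5. -> 11100011100000
6. -> 00010100010001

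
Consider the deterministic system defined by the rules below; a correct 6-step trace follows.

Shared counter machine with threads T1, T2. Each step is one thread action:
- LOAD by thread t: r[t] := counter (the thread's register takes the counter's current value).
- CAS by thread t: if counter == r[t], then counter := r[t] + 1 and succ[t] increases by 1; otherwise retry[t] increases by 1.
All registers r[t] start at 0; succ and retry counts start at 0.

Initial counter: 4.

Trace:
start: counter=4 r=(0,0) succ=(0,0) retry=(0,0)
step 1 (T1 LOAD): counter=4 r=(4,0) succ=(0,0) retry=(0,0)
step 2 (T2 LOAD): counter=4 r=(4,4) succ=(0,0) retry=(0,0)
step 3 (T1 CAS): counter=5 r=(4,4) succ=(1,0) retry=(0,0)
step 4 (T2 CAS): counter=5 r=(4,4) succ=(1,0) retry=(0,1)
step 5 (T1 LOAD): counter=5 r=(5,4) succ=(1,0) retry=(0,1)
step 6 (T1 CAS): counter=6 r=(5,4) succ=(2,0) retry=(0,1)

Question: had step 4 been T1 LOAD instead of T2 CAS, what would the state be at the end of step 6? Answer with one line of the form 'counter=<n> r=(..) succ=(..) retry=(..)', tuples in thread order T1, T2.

(re-executing from step 4 with the substitution; state before step 4: counter=5 r=(4,4) succ=(1,0) retry=(0,0))
step 4 (T1 LOAD): counter=5 r=(5,4) succ=(1,0) retry=(0,0)
step 5 (T1 LOAD): counter=5 r=(5,4) succ=(1,0) retry=(0,0)
step 6 (T1 CAS): counter=6 r=(5,4) succ=(2,0) retry=(0,0)

counter=6 r=(5,4) succ=(2,0) retry=(0,0)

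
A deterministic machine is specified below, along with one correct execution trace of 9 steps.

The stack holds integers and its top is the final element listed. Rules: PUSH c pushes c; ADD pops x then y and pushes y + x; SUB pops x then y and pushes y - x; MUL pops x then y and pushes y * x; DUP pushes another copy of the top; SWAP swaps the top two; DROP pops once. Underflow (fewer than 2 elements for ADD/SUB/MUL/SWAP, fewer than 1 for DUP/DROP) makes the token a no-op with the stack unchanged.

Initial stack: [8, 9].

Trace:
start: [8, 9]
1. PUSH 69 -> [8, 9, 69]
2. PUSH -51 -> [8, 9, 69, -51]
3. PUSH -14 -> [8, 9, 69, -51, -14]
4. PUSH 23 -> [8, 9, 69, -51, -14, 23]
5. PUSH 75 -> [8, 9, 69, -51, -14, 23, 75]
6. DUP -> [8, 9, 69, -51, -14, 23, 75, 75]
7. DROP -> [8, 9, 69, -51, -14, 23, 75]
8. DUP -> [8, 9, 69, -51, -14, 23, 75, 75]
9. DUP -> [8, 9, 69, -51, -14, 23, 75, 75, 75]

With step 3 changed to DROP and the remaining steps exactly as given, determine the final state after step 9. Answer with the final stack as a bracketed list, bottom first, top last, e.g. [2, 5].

[8, 9, 69, 23, 75, 75, 75]

(re-executing from step 3 with the substitution; state before step 3: [8, 9, 69, -51])
3. DROP -> [8, 9, 69]
4. PUSH 23 -> [8, 9, 69, 23]
5. PUSH 75 -> [8, 9, 69, 23, 75]
6. DUP -> [8, 9, 69, 23, 75, 75]
7. DROP -> [8, 9, 69, 23, 75]
8. DUP -> [8, 9, 69, 23, 75, 75]
9. DUP -> [8, 9, 69, 23, 75, 75, 75]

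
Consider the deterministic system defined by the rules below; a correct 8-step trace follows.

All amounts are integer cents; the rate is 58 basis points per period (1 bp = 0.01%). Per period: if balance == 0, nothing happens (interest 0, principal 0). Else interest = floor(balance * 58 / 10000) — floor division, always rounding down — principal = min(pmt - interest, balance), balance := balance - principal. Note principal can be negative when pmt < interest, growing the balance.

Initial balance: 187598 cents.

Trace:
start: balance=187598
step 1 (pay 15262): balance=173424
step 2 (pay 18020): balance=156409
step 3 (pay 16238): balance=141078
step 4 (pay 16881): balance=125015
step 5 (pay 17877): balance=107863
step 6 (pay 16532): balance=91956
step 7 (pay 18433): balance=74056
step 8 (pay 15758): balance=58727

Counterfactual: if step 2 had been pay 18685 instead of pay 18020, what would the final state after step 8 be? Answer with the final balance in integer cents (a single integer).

58038

(re-executing from step 2 with the substitution; state before step 2: balance=173424)
step 2 (pay 18685): balance=155744
step 3 (pay 16238): balance=140409
step 4 (pay 16881): balance=124342
step 5 (pay 17877): balance=107186
step 6 (pay 16532): balance=91275
step 7 (pay 18433): balance=73371
step 8 (pay 15758): balance=58038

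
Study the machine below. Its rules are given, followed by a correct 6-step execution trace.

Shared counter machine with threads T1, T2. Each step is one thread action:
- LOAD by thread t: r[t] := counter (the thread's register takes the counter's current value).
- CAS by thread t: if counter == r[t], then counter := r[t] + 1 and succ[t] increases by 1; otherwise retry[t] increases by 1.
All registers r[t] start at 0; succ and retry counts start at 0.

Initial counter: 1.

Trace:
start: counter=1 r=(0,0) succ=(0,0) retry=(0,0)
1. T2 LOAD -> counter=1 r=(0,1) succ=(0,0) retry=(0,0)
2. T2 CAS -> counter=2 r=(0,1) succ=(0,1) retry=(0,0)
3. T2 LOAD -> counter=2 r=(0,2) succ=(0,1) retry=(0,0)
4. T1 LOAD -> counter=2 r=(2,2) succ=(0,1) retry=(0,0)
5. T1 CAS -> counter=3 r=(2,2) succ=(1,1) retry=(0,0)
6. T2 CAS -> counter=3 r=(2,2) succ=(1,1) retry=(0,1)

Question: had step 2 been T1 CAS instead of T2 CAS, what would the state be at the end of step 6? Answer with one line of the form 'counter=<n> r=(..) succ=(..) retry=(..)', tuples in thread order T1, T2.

counter=2 r=(1,1) succ=(1,0) retry=(1,1)

(re-executing from step 2 with the substitution; state before step 2: counter=1 r=(0,1) succ=(0,0) retry=(0,0))
2. T1 CAS -> counter=1 r=(0,1) succ=(0,0) retry=(1,0)
3. T2 LOAD -> counter=1 r=(0,1) succ=(0,0) retry=(1,0)
4. T1 LOAD -> counter=1 r=(1,1) succ=(0,0) retry=(1,0)
5. T1 CAS -> counter=2 r=(1,1) succ=(1,0) retry=(1,0)
6. T2 CAS -> counter=2 r=(1,1) succ=(1,0) retry=(1,1)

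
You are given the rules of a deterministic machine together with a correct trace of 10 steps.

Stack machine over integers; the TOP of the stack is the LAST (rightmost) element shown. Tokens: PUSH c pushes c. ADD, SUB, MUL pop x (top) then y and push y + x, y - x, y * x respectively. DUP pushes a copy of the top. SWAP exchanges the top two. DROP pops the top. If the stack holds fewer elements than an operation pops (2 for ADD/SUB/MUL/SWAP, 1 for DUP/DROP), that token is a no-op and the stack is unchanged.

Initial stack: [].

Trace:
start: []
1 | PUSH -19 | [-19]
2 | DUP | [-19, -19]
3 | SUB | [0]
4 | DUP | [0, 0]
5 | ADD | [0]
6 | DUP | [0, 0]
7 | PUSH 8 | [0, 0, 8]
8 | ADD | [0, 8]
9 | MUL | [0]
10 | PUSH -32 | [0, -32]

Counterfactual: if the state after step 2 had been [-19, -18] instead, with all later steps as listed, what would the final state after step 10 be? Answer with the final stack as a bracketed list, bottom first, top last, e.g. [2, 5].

state after step 2 := [-19, -18]
3 | SUB | [-1]
4 | DUP | [-1, -1]
5 | ADD | [-2]
6 | DUP | [-2, -2]
7 | PUSH 8 | [-2, -2, 8]
8 | ADD | [-2, 6]
9 | MUL | [-12]
10 | PUSH -32 | [-12, -32]

[-12, -32]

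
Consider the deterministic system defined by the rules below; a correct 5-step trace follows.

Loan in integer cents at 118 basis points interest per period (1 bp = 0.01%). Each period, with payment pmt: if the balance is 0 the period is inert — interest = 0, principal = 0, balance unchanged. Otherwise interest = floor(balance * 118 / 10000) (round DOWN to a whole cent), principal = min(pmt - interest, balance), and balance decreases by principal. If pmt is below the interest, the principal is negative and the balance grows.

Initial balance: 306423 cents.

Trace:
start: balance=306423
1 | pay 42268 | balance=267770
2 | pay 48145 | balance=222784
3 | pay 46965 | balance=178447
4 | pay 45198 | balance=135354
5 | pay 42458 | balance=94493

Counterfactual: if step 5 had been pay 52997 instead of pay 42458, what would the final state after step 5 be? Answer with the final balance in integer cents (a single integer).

83954

(re-executing from step 5 with the substitution; state before step 5: balance=135354)
5 | pay 52997 | balance=83954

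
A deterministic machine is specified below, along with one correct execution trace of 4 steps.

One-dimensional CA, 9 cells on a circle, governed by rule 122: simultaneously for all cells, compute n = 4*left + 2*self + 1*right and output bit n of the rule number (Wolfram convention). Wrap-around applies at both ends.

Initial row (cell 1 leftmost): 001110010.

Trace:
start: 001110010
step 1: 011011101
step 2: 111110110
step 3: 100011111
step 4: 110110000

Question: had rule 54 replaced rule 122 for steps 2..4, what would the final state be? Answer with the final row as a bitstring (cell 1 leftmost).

(re-executing steps 2..4 under rule 54; state before step 2: 011011101)
step 2: 100100011
step 3: 011110100
step 4: 100001110

100001110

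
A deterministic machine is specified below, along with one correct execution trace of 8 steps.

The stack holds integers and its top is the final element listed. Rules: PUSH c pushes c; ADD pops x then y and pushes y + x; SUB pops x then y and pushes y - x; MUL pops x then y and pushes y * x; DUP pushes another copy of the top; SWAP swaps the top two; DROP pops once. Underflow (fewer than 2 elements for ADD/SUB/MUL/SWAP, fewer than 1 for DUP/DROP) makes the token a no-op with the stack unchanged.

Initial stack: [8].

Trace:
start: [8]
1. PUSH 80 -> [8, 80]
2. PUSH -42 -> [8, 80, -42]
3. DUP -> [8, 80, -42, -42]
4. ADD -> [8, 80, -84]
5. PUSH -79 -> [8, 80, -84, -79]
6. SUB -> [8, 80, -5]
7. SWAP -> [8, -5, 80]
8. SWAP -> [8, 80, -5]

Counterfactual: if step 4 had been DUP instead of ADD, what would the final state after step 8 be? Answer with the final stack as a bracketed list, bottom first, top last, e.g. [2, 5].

(re-executing from step 4 with the substitution; state before step 4: [8, 80, -42, -42])
4. DUP -> [8, 80, -42, -42, -42]
5. PUSH -79 -> [8, 80, -42, -42, -42, -79]
6. SUB -> [8, 80, -42, -42, 37]
7. SWAP -> [8, 80, -42, 37, -42]
8. SWAP -> [8, 80, -42, -42, 37]

[8, 80, -42, -42, 37]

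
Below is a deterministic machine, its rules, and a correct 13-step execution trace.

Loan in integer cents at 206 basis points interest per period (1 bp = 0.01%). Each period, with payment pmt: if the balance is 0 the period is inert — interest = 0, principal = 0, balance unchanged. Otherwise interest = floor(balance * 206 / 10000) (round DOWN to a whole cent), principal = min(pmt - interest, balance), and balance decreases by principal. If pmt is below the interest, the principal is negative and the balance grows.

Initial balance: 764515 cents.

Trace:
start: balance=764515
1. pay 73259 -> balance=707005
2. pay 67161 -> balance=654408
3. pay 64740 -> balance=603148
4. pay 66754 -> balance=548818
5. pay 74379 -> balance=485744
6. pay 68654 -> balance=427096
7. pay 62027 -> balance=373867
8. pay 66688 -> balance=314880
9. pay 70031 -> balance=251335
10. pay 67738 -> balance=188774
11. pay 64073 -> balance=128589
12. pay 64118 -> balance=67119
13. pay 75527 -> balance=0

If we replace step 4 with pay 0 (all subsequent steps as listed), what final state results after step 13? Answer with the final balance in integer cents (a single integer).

(re-executing from step 4 with the substitution; state before step 4: balance=603148)
4. pay 0 -> balance=615572
5. pay 74379 -> balance=553873
6. pay 68654 -> balance=496628
7. pay 62027 -> balance=444831
8. pay 66688 -> balance=387306
9. pay 70031 -> balance=325253
10. pay 67738 -> balance=264215
11. pay 64073 -> balance=205584
12. pay 64118 -> balance=145701
13. pay 75527 -> balance=73175

73175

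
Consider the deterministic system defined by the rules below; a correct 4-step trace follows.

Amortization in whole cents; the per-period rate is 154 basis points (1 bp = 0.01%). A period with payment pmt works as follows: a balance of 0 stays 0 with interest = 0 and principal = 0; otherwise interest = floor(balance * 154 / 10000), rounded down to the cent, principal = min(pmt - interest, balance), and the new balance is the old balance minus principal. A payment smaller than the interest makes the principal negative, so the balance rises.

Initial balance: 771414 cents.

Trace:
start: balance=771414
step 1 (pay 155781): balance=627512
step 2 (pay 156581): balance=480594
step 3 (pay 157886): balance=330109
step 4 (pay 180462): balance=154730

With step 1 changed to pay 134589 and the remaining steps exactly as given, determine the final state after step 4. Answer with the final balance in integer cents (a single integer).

(re-executing from step 1 with the substitution; state before step 1: balance=771414)
step 1 (pay 134589): balance=648704
step 2 (pay 156581): balance=502113
step 3 (pay 157886): balance=351959
step 4 (pay 180462): balance=176917

176917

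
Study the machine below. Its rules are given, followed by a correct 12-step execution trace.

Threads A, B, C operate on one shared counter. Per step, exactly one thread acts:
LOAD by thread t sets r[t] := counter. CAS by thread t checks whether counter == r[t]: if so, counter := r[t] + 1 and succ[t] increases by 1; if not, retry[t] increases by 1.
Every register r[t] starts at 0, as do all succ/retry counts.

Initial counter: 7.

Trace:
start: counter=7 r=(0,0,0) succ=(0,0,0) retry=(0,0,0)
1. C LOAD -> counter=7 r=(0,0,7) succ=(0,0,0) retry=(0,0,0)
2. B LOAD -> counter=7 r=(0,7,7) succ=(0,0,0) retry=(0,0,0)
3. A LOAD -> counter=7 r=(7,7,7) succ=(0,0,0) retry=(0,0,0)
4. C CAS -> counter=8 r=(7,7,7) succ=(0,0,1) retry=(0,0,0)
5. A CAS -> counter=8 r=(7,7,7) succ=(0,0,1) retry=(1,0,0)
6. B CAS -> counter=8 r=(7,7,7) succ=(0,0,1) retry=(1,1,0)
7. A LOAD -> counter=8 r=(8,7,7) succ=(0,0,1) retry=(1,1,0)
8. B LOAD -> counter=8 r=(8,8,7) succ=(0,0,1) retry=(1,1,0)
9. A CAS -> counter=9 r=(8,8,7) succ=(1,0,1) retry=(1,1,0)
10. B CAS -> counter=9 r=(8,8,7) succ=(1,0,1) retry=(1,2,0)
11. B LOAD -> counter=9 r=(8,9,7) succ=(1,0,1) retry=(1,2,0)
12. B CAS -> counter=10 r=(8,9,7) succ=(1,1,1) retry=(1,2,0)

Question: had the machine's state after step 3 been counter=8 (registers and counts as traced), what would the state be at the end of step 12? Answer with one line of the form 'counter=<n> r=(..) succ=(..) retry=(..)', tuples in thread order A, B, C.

state after step 3 := counter=8 r=(7,7,7) succ=(0,0,0) retry=(0,0,0)
4. C CAS -> counter=8 r=(7,7,7) succ=(0,0,0) retry=(0,0,1)
5. A CAS -> counter=8 r=(7,7,7) succ=(0,0,0) retry=(1,0,1)
6. B CAS -> counter=8 r=(7,7,7) succ=(0,0,0) retry=(1,1,1)
7. A LOAD -> counter=8 r=(8,7,7) succ=(0,0,0) retry=(1,1,1)
8. B LOAD -> counter=8 r=(8,8,7) succ=(0,0,0) retry=(1,1,1)
9. A CAS -> counter=9 r=(8,8,7) succ=(1,0,0) retry=(1,1,1)
10. B CAS -> counter=9 r=(8,8,7) succ=(1,0,0) retry=(1,2,1)
11. B LOAD -> counter=9 r=(8,9,7) succ=(1,0,0) retry=(1,2,1)
12. B CAS -> counter=10 r=(8,9,7) succ=(1,1,0) retry=(1,2,1)

counter=10 r=(8,9,7) succ=(1,1,0) retry=(1,2,1)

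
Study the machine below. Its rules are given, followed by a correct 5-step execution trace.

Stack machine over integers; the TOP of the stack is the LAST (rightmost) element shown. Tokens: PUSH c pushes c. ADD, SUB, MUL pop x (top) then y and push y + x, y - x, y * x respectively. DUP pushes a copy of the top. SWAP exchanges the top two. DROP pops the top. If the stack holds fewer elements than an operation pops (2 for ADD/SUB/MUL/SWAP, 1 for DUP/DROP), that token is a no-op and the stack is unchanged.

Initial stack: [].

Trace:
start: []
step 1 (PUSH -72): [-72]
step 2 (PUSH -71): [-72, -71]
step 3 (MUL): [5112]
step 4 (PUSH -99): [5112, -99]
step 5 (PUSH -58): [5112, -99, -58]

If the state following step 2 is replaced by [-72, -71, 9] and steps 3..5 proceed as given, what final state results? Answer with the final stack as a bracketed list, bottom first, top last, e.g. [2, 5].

state after step 2 := [-72, -71, 9]
step 3 (MUL): [-72, -639]
step 4 (PUSH -99): [-72, -639, -99]
step 5 (PUSH -58): [-72, -639, -99, -58]

[-72, -639, -99, -58]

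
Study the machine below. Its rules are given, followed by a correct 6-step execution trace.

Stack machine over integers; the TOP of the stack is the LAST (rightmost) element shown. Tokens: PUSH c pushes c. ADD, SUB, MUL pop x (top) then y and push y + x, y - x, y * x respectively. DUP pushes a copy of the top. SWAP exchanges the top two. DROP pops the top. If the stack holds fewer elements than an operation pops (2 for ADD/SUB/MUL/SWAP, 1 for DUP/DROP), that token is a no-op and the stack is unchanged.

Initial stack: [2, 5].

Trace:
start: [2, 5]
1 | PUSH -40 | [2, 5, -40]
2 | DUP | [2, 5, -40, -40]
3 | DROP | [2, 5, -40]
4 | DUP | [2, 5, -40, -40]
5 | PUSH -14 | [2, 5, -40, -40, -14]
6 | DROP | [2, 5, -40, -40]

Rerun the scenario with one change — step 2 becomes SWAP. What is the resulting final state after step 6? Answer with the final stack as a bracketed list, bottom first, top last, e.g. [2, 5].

(re-executing from step 2 with the substitution; state before step 2: [2, 5, -40])
2 | SWAP | [2, -40, 5]
3 | DROP | [2, -40]
4 | DUP | [2, -40, -40]
5 | PUSH -14 | [2, -40, -40, -14]
6 | DROP | [2, -40, -40]

[2, -40, -40]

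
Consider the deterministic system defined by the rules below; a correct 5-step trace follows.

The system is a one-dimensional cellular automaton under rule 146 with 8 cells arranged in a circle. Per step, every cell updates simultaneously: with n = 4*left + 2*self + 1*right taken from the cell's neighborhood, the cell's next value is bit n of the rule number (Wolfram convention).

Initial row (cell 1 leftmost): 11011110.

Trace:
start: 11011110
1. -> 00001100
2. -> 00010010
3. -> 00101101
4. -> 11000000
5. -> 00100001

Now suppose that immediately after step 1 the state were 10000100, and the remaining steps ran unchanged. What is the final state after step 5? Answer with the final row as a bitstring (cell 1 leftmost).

10110100

state after step 1 := 10000100
2. -> 01001011
3. -> 00110000
4. -> 01001000
5. -> 10110100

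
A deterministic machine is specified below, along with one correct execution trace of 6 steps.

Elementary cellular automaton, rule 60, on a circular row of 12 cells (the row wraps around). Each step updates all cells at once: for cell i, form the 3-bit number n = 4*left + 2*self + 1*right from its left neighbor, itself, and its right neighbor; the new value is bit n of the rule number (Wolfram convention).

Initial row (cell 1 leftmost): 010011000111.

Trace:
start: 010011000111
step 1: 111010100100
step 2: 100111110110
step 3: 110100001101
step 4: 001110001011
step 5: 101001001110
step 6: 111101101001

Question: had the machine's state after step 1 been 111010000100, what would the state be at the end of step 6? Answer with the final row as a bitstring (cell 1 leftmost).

111101011010

state after step 1 := 111010000100
step 2: 100111000110
step 3: 110100100101
step 4: 001110110111
step 5: 101001101100
step 6: 111101011010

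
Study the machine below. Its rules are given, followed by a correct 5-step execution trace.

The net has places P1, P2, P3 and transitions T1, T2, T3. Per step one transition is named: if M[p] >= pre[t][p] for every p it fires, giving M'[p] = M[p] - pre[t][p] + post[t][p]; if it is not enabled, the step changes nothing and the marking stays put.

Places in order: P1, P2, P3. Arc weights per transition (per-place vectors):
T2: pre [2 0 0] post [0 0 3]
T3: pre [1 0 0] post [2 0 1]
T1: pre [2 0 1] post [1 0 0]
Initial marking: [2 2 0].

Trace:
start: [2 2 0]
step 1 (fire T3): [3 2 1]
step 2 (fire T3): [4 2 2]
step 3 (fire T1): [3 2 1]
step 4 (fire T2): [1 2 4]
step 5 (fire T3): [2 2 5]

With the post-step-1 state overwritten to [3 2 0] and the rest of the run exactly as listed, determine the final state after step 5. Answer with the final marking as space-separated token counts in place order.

state after step 1 := [3 2 0]
step 2 (fire T3): [4 2 1]
step 3 (fire T1): [3 2 0]
step 4 (fire T2): [1 2 3]
step 5 (fire T3): [2 2 4]

2 2 4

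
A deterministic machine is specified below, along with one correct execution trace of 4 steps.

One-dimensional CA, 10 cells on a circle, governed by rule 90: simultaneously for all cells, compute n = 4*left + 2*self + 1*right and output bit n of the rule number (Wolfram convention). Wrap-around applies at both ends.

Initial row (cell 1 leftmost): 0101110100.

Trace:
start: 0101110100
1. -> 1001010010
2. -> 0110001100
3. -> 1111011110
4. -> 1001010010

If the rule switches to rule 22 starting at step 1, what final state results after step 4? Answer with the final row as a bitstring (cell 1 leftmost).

(re-executing steps 1..4 under rule 22; state before step 1: 0101110100)
1. -> 1100000110
2. -> 0010001000
3. -> 0111011100
4. -> 1000000010

1000000010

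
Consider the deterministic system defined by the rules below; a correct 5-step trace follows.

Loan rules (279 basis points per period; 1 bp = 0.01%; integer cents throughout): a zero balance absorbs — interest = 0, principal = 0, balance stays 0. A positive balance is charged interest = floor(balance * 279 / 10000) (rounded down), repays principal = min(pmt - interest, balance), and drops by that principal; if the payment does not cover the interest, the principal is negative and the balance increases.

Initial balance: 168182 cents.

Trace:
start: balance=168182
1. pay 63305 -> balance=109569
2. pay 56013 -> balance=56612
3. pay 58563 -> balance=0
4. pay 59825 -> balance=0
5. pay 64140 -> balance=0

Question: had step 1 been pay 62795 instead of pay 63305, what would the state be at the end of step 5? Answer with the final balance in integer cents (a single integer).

(re-executing from step 1 with the substitution; state before step 1: balance=168182)
1. pay 62795 -> balance=110079
2. pay 56013 -> balance=57137
3. pay 58563 -> balance=168
4. pay 59825 -> balance=0
5. pay 64140 -> balance=0

0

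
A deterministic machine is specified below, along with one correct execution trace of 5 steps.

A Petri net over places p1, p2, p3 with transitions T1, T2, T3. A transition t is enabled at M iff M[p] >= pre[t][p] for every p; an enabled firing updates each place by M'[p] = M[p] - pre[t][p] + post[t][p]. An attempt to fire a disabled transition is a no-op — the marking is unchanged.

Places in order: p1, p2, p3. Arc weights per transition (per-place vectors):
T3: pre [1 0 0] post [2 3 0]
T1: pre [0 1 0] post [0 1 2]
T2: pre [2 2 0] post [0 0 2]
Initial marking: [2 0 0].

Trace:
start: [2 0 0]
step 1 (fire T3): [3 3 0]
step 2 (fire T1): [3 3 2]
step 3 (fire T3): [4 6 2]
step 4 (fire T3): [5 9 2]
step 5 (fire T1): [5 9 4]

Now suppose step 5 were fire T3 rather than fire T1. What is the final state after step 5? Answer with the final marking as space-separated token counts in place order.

(re-executing from step 5 with the substitution; state before step 5: [5 9 2])
step 5 (fire T3): [6 12 2]

6 12 2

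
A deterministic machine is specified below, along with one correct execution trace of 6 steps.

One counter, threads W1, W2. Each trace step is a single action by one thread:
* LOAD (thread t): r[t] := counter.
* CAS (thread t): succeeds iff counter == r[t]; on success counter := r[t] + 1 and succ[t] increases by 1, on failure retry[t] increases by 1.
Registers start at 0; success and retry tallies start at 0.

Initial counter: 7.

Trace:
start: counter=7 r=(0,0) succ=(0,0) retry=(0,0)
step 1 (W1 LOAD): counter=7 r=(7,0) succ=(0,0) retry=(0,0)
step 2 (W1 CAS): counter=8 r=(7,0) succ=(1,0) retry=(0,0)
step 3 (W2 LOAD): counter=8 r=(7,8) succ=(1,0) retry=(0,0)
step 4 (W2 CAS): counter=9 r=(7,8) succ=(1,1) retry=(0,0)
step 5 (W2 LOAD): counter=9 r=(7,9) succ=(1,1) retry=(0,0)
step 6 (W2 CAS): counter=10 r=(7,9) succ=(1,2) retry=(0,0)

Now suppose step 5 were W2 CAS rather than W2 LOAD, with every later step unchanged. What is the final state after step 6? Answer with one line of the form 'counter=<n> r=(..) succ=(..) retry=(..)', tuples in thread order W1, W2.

(re-executing from step 5 with the substitution; state before step 5: counter=9 r=(7,8) succ=(1,1) retry=(0,0))
step 5 (W2 CAS): counter=9 r=(7,8) succ=(1,1) retry=(0,1)
step 6 (W2 CAS): counter=9 r=(7,8) succ=(1,1) retry=(0,2)

counter=9 r=(7,8) succ=(1,1) retry=(0,2)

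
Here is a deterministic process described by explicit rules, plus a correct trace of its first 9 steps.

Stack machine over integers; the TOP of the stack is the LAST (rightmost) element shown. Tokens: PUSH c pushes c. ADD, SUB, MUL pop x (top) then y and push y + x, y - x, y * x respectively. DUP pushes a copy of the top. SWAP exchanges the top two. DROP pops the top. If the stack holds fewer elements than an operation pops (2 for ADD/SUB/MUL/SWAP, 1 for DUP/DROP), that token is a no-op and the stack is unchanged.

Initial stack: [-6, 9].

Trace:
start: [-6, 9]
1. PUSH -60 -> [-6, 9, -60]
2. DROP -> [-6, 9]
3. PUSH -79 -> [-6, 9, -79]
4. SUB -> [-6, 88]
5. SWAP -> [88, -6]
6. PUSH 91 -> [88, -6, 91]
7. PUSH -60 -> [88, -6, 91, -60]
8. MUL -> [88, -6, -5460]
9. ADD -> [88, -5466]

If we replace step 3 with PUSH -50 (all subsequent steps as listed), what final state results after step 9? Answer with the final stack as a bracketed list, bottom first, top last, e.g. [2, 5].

(re-executing from step 3 with the substitution; state before step 3: [-6, 9])
3. PUSH -50 -> [-6, 9, -50]
4. SUB -> [-6, 59]
5. SWAP -> [59, -6]
6. PUSH 91 -> [59, -6, 91]
7. PUSH -60 -> [59, -6, 91, -60]
8. MUL -> [59, -6, -5460]
9. ADD -> [59, -5466]

[59, -5466]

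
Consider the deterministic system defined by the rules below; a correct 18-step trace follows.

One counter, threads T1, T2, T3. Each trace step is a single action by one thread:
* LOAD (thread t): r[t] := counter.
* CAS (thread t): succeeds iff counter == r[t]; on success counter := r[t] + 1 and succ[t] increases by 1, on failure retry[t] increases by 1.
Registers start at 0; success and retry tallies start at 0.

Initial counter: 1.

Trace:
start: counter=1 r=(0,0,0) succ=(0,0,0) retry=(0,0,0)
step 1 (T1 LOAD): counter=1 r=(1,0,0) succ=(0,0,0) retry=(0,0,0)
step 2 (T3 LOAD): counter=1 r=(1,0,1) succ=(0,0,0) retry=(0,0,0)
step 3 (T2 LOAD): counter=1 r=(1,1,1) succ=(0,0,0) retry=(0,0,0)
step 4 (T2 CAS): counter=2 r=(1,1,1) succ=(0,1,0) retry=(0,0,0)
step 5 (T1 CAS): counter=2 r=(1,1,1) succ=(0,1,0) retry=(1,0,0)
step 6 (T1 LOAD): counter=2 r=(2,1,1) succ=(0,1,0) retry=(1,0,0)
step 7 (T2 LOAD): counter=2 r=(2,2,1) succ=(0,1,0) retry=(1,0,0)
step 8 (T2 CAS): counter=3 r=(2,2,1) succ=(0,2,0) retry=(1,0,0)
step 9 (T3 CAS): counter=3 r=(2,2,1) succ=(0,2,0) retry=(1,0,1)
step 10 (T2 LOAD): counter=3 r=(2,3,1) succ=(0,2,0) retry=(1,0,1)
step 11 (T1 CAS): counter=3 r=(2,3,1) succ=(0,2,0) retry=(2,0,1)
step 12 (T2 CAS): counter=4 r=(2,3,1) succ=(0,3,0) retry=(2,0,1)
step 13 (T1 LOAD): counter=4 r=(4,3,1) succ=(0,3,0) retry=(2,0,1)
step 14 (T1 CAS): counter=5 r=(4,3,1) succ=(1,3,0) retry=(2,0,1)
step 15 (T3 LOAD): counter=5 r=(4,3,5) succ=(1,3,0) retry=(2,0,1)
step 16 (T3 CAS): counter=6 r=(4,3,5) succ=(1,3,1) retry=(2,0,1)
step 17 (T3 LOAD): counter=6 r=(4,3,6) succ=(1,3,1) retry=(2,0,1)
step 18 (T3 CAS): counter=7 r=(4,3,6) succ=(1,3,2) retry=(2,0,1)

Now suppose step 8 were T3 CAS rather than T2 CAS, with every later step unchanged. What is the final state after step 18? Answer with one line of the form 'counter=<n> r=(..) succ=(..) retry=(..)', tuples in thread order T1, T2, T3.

(re-executing from step 8 with the substitution; state before step 8: counter=2 r=(2,2,1) succ=(0,1,0) retry=(1,0,0))
step 8 (T3 CAS): counter=2 r=(2,2,1) succ=(0,1,0) retry=(1,0,1)
step 9 (T3 CAS): counter=2 r=(2,2,1) succ=(0,1,0) retry=(1,0,2)
step 10 (T2 LOAD): counter=2 r=(2,2,1) succ=(0,1,0) retry=(1,0,2)
step 11 (T1 CAS): counter=3 r=(2,2,1) succ=(1,1,0) retry=(1,0,2)
step 12 (T2 CAS): counter=3 r=(2,2,1) succ=(1,1,0) retry=(1,1,2)
step 13 (T1 LOAD): counter=3 r=(3,2,1) succ=(1,1,0) retry=(1,1,2)
step 14 (T1 CAS): counter=4 r=(3,2,1) succ=(2,1,0) retry=(1,1,2)
step 15 (T3 LOAD): counter=4 r=(3,2,4) succ=(2,1,0) retry=(1,1,2)
step 16 (T3 CAS): counter=5 r=(3,2,4) succ=(2,1,1) retry=(1,1,2)
step 17 (T3 LOAD): counter=5 r=(3,2,5) succ=(2,1,1) retry=(1,1,2)
step 18 (T3 CAS): counter=6 r=(3,2,5) succ=(2,1,2) retry=(1,1,2)

counter=6 r=(3,2,5) succ=(2,1,2) retry=(1,1,2)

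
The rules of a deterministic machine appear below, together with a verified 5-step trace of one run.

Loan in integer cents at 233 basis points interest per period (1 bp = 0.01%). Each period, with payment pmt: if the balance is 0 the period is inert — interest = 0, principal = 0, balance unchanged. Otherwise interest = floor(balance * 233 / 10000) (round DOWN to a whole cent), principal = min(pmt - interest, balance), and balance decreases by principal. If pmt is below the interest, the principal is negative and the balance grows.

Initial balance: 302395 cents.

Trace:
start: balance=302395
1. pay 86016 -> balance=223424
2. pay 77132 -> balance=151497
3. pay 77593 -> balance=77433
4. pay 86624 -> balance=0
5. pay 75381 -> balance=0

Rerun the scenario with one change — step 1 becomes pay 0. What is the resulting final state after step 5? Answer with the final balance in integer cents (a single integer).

(re-executing from step 1 with the substitution; state before step 1: balance=302395)
1. pay 0 -> balance=309440
2. pay 77132 -> balance=239517
3. pay 77593 -> balance=167504
4. pay 86624 -> balance=84782
5. pay 75381 -> balance=11376

11376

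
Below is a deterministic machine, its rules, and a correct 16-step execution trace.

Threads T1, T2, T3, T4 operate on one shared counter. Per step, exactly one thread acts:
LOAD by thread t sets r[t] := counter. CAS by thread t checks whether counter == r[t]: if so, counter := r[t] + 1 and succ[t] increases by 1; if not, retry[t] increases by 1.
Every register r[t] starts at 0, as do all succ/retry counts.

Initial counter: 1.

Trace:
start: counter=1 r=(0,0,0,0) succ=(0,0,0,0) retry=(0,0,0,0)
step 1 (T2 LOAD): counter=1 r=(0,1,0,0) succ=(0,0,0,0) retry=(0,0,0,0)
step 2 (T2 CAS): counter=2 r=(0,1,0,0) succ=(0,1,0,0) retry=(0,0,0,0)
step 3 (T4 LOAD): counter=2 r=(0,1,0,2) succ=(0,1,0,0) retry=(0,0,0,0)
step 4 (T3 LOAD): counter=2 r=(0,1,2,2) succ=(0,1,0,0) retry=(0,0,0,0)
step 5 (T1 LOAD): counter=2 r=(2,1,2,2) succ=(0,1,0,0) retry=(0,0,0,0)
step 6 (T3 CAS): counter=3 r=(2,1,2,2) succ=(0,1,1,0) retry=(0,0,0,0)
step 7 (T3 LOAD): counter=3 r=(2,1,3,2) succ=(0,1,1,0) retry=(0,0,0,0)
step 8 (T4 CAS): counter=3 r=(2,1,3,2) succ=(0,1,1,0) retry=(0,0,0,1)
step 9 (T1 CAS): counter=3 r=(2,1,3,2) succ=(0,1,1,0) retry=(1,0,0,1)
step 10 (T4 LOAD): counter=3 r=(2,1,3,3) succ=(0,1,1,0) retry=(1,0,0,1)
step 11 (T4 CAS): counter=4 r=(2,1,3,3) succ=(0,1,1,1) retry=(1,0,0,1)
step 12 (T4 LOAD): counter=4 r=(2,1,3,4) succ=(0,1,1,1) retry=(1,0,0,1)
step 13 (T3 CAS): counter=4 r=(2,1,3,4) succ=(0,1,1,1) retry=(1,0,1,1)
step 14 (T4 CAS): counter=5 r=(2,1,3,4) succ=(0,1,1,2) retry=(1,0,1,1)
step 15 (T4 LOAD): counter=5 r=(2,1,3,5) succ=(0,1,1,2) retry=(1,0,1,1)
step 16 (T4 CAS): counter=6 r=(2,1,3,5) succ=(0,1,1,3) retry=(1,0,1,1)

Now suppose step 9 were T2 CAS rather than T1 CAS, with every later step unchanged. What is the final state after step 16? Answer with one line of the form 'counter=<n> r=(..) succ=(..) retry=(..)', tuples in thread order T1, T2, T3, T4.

(re-executing from step 9 with the substitution; state before step 9: counter=3 r=(2,1,3,2) succ=(0,1,1,0) retry=(0,0,0,1))
step 9 (T2 CAS): counter=3 r=(2,1,3,2) succ=(0,1,1,0) retry=(0,1,0,1)
step 10 (T4 LOAD): counter=3 r=(2,1,3,3) succ=(0,1,1,0) retry=(0,1,0,1)
step 11 (T4 CAS): counter=4 r=(2,1,3,3) succ=(0,1,1,1) retry=(0,1,0,1)
step 12 (T4 LOAD): counter=4 r=(2,1,3,4) succ=(0,1,1,1) retry=(0,1,0,1)
step 13 (T3 CAS): counter=4 r=(2,1,3,4) succ=(0,1,1,1) retry=(0,1,1,1)
step 14 (T4 CAS): counter=5 r=(2,1,3,4) succ=(0,1,1,2) retry=(0,1,1,1)
step 15 (T4 LOAD): counter=5 r=(2,1,3,5) succ=(0,1,1,2) retry=(0,1,1,1)
step 16 (T4 CAS): counter=6 r=(2,1,3,5) succ=(0,1,1,3) retry=(0,1,1,1)

counter=6 r=(2,1,3,5) succ=(0,1,1,3) retry=(0,1,1,1)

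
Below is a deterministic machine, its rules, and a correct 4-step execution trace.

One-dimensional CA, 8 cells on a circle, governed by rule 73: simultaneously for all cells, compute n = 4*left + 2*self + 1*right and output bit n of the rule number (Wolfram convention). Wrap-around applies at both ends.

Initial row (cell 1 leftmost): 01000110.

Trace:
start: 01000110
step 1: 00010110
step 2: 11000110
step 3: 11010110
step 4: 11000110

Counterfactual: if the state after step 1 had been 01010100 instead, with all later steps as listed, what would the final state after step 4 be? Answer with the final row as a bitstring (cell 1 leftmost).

state after step 1 := 01010100
step 2: 00000001
step 3: 01111100
step 4: 01000101

01000101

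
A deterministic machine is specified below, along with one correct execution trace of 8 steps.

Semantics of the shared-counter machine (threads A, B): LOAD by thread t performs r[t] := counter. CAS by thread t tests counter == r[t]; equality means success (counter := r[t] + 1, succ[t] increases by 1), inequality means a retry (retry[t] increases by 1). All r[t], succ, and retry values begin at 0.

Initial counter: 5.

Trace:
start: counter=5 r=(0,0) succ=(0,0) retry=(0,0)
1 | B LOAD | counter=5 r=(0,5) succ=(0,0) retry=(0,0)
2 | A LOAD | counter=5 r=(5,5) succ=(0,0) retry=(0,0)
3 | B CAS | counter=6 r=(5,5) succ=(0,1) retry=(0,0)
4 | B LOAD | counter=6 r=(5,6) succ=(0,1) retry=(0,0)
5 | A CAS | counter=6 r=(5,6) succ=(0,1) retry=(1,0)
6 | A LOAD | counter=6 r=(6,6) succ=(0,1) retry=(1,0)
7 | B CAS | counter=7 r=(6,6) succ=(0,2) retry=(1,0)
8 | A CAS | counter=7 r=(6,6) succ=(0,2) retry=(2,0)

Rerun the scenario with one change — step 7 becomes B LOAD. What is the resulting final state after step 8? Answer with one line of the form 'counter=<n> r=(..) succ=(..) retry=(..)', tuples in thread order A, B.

counter=7 r=(6,6) succ=(1,1) retry=(1,0)

(re-executing from step 7 with the substitution; state before step 7: counter=6 r=(6,6) succ=(0,1) retry=(1,0))
7 | B LOAD | counter=6 r=(6,6) succ=(0,1) retry=(1,0)
8 | A CAS | counter=7 r=(6,6) succ=(1,1) retry=(1,0)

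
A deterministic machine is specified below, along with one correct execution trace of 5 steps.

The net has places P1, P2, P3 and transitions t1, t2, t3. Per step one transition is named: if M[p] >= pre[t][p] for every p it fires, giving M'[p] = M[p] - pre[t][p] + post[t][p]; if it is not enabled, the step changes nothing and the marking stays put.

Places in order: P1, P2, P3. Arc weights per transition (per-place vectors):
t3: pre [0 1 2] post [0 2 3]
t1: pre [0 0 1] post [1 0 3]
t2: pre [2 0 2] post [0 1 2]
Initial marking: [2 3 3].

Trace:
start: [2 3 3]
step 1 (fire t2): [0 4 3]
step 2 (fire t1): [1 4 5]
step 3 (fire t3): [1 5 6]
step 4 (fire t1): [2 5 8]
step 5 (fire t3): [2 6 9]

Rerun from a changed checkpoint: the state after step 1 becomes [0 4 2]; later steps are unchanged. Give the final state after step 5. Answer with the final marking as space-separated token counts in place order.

2 6 8

state after step 1 := [0 4 2]
step 2 (fire t1): [1 4 4]
step 3 (fire t3): [1 5 5]
step 4 (fire t1): [2 5 7]
step 5 (fire t3): [2 6 8]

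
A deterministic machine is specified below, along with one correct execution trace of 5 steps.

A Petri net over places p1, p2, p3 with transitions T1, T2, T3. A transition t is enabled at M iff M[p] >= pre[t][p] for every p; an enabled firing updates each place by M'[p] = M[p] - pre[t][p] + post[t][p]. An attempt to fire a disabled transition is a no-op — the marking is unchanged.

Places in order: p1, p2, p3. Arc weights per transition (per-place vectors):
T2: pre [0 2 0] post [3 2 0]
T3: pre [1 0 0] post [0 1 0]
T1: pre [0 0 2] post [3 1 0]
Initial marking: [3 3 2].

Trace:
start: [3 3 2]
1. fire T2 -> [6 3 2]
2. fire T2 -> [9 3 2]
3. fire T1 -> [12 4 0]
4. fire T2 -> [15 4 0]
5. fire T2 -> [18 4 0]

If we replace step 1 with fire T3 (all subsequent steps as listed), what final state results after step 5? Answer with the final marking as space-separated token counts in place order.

14 5 0

(re-executing from step 1 with the substitution; state before step 1: [3 3 2])
1. fire T3 -> [2 4 2]
2. fire T2 -> [5 4 2]
3. fire T1 -> [8 5 0]
4. fire T2 -> [11 5 0]
5. fire T2 -> [14 5 0]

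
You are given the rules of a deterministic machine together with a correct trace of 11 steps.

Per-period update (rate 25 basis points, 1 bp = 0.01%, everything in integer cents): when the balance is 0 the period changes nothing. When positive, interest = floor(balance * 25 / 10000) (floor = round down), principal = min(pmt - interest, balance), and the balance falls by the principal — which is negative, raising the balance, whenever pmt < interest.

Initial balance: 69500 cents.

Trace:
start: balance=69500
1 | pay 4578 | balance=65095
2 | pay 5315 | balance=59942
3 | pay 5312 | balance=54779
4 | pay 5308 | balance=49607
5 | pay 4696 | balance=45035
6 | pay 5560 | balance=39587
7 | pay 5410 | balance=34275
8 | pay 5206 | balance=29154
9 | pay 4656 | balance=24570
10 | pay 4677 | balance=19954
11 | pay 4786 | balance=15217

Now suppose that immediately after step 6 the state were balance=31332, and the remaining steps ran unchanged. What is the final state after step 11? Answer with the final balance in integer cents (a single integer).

6861

state after step 6 := balance=31332
7 | pay 5410 | balance=26000
8 | pay 5206 | balance=20859
9 | pay 4656 | balance=16255
10 | pay 4677 | balance=11618
11 | pay 4786 | balance=6861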